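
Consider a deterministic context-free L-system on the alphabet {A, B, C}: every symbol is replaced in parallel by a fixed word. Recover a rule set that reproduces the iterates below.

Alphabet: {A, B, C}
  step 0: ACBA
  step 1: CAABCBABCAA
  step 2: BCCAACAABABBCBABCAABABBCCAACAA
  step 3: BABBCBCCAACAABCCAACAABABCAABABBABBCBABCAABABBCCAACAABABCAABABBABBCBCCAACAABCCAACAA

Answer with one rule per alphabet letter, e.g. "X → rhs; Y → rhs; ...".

A->CAA, B->BAB, C->BC

  step 2 ⇒ step 3: BCCAACAABABBCBABCAABABBCCAACAA ⇒ BAB·BC·BC·CAA·CAA·BC·CAA·CAA·BAB·CAA·BAB·BAB·BC·BAB·CAA·BAB·BC·CAA·CAA·BAB·CAA·BAB·BAB·BC·BC·CAA·CAA·BC·CAA·CAA
    A ↦ CAA
    B ↦ BAB
    C ↦ BC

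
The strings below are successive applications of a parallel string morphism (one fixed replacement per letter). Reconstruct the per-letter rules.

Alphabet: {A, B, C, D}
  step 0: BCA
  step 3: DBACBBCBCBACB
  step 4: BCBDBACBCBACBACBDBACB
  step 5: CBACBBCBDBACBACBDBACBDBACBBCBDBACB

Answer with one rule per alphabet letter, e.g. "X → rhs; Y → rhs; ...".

A->DB, B->CB, C->A, D->B

  step 4 ⇒ step 5: BCBDBACBCBACBACBDBACB ⇒ CB·A·CB·B·CB·DB·A·CB·A·CB·DB·A·CB·DB·A·CB·B·CB·DB·A·CB
    A ↦ DB
    B ↦ CB
    C ↦ A
    D ↦ B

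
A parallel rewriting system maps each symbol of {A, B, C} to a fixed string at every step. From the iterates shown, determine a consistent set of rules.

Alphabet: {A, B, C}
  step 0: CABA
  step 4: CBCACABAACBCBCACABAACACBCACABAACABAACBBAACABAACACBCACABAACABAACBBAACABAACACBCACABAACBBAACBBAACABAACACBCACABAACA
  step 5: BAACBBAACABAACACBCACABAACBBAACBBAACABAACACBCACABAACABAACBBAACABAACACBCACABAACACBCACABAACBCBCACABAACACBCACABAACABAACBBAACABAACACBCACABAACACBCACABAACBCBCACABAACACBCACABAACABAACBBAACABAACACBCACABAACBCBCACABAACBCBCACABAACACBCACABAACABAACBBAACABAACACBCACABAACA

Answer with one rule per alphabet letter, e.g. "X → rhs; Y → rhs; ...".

A->CA, B->CB, C->BAA

  step 4 ⇒ step 5: CBCACABAACBCBCACABAACACBCACABAACABAACBBAACABAACACBCACABAACABAACBBAACABAACACBCACABAACBBAACBBAACABAACACBCACABAACA ⇒ BAA·CB·BAA·CA·BAA·CA·CB·CA·CA·BAA·CB·BAA·CB·BAA·CA·BAA·CA·CB·CA·CA·BAA·CA·BAA·CB·BAA·CA·BAA·CA·CB·CA·CA·BAA·CA·CB·CA·CA·BAA·CB·CB·CA·CA·BAA·CA·CB·CA·CA·BAA·CA·BAA·CB·BAA·CA·BAA·CA·CB·CA·CA·BAA·CA·CB·CA·CA·BAA·CB·CB·CA·CA·BAA·CA·CB·CA·CA·BAA·CA·BAA·CB·BAA·CA·BAA·CA·CB·CA·CA·BAA·CB·CB·CA·CA·BAA·CB·CB·CA·CA·BAA·CA·CB·CA·CA·BAA·CA·BAA·CB·BAA·CA·BAA·CA·CB·CA·CA·BAA·CA
    A ↦ CA
    B ↦ CB
    C ↦ BAA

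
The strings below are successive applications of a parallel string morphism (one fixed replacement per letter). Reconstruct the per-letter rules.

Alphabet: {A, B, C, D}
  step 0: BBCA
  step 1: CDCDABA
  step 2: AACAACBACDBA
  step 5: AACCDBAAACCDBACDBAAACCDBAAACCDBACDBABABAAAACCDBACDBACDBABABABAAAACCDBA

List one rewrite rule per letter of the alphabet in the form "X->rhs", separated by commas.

  step 1 ⇒ step 2: CDCDABA ⇒ A·AC·A·AC·BA·CD·BA
    A ↦ BA
    B ↦ CD
    C ↦ A
    D ↦ AC

A->BA, B->CD, C->A, D->AC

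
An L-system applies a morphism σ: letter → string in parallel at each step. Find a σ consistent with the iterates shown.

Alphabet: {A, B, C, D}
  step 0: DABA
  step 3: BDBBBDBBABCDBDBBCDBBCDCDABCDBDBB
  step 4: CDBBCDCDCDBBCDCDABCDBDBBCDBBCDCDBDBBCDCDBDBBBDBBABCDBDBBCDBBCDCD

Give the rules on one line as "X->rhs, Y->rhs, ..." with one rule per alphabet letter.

  step 3 ⇒ step 4: BDBBBDBBABCDBDBBCDBBCDCDABCDBDBB ⇒ CD·BB·CD·CD·CD·BB·CD·CD·AB·CD·BD·BB·CD·BB·CD·CD·BD·BB·CD·CD·BD·BB·BD·BB·AB·CD·BD·BB·CD·BB·CD·CD
    A ↦ AB
    B ↦ CD
    C ↦ BD
    D ↦ BB

A->AB, B->CD, C->BD, D->BB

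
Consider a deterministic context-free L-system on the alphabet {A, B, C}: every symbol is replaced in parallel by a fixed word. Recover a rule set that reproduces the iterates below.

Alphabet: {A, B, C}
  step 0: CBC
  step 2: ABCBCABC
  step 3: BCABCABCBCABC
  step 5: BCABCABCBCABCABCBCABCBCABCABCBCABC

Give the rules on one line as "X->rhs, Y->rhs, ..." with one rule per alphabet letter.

  step 2 ⇒ step 3: ABCBCABC ⇒ BC·A·BC·A·BC·BC·A·BC
    A ↦ BC
    B ↦ A
    C ↦ BC

A->BC, B->A, C->BC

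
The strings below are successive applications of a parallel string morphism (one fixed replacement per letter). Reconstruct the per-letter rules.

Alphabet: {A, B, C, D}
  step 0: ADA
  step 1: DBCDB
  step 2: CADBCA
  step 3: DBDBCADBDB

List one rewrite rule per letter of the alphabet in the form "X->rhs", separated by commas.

A->DB, B->A, C->DB, D->C

  step 2 ⇒ step 3: CADBCA ⇒ DB·DB·C·A·DB·DB
    A ↦ DB
    B ↦ A
    C ↦ DB
    D ↦ C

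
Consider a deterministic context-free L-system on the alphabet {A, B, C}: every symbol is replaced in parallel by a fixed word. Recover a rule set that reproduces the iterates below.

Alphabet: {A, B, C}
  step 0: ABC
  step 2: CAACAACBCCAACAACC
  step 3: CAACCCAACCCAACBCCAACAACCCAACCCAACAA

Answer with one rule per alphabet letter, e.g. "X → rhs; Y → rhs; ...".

  step 2 ⇒ step 3: CAACAACBCCAACAACC ⇒ CAA·C·C·CAA·C·C·CAA·CBC·CAA·CAA·C·C·CAA·C·C·CAA·CAA
    A ↦ C
    B ↦ CBC
    C ↦ CAA

A->C, B->CBC, C->CAA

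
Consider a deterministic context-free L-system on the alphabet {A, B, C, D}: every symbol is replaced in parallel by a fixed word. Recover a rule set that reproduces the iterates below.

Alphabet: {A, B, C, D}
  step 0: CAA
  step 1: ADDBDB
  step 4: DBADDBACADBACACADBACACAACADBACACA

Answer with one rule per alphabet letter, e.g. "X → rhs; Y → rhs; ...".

  step 0 ⇒ step 1: CAA ⇒ AD·DB·DB
    A ↦ DB
    C ↦ AD
    B ↦ A  (constrained at step 1)
    D ↦ AC  (constrained at step 1)

A->DB, B->A, C->AD, D->AC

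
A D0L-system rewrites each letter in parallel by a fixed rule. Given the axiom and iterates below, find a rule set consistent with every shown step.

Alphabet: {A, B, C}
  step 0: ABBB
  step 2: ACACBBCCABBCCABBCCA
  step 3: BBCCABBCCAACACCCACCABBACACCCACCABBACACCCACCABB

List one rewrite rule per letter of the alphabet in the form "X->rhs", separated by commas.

A->BB, B->AC, C->CCA

  step 2 ⇒ step 3: ACACBBCCABBCCABBCCA ⇒ BB·CCA·BB·CCA·AC·AC·CCA·CCA·BB·AC·AC·CCA·CCA·BB·AC·AC·CCA·CCA·BB
    A ↦ BB
    B ↦ AC
    C ↦ CCA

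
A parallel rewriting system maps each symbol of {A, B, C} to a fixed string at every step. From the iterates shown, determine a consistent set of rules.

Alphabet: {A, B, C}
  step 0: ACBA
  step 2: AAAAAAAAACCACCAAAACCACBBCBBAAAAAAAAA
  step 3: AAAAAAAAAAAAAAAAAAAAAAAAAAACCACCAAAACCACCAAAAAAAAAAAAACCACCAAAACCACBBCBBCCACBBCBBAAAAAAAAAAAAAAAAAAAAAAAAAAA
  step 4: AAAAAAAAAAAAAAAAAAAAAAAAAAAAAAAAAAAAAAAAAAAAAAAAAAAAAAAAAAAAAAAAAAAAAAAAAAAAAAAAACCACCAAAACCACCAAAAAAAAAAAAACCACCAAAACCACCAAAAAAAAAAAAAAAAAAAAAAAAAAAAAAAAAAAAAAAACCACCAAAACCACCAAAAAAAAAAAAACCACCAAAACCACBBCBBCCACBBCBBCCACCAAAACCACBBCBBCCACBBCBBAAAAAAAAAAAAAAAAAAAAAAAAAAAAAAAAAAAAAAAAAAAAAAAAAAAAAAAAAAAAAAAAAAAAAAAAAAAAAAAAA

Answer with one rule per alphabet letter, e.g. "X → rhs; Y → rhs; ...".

  step 3 ⇒ step 4: AAAAAAAAAAAAAAAAAAAAAAAAAAACCACCAAAACCACCAAAAAAAAAAAAACCACCAAAACCACBBCBBCCACBBCBBAAAAAAAAAAAAAAAAAAAAAAAAAAA ⇒ AAA·AAA·AAA·AAA·AAA·AAA·AAA·AAA·AAA·AAA·AAA·AAA·AAA·AAA·AAA·AAA·AAA·AAA·AAA·AAA·AAA·AAA·AAA·AAA·AAA·AAA·AAA·CCA·CCA·AAA·CCA·CCA·AAA·AAA·AAA·AAA·CCA·CCA·AAA·CCA·CCA·AAA·AAA·AAA·AAA·AAA·AAA·AAA·AAA·AAA·AAA·AAA·AAA·AAA·CCA·CCA·AAA·CCA·CCA·AAA·AAA·AAA·AAA·CCA·CCA·AAA·CCA·CBB·CBB·CCA·CBB·CBB·CCA·CCA·AAA·CCA·CBB·CBB·CCA·CBB·CBB·AAA·AAA·AAA·AAA·AAA·AAA·AAA·AAA·AAA·AAA·AAA·AAA·AAA·AAA·AAA·AAA·AAA·AAA·AAA·AAA·AAA·AAA·AAA·AAA·AAA·AAA·AAA
    A ↦ AAA
    B ↦ CBB
    C ↦ CCA

A->AAA, B->CBB, C->CCA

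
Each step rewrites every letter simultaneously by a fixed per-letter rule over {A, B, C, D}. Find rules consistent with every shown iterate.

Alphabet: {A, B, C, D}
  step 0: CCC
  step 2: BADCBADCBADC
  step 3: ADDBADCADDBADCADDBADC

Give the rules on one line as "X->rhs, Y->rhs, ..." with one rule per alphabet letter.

  step 2 ⇒ step 3: BADCBADCBADC ⇒ AD·D·BA·DC·AD·D·BA·DC·AD·D·BA·DC
    A ↦ D
    B ↦ AD
    C ↦ DC
    D ↦ BA

A->D, B->AD, C->DC, D->BA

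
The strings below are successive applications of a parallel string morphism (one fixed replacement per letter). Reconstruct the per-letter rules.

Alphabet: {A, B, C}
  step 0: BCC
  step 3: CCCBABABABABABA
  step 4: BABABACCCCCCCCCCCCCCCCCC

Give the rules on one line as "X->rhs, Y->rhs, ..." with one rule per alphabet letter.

  step 3 ⇒ step 4: CCCBABABABABABA ⇒ BA·BA·BA·C·CC·C·CC·C·CC·C·CC·C·CC·C·CC
    A ↦ CC
    B ↦ C
    C ↦ BA

A->CC, B->C, C->BA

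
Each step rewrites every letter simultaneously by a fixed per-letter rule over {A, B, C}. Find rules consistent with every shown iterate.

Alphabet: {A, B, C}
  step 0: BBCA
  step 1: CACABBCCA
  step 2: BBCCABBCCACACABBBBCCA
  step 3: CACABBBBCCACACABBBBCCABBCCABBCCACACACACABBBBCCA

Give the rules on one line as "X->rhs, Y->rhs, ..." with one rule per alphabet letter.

  step 2 ⇒ step 3: BBCCABBCCACACABBBBCCA ⇒ CA·CA·BB·BB·CCA·CA·CA·BB·BB·CCA·BB·CCA·BB·CCA·CA·CA·CA·CA·BB·BB·CCA
    A ↦ CCA
    B ↦ CA
    C ↦ BB

A->CCA, B->CA, C->BB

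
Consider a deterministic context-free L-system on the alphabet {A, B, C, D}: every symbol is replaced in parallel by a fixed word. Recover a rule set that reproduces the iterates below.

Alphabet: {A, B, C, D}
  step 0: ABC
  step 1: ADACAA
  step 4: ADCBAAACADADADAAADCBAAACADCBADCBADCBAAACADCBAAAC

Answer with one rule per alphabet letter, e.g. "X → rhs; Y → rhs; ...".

  step 0 ⇒ step 1: ABC ⇒ AD·AC·AA
    A ↦ AD
    B ↦ AC
    C ↦ AA
    D ↦ CB  (constrained at step 1)

A->AD, B->AC, C->AA, D->CB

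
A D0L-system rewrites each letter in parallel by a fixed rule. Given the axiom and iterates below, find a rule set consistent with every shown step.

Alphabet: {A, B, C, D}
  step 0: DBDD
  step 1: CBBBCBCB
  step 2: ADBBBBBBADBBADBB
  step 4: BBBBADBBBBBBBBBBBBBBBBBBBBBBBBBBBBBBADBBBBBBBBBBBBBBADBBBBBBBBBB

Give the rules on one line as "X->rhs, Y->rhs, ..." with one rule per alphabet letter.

A->BB, B->BB, C->AD, D->CB

  step 1 ⇒ step 2: CBBBCBCB ⇒ AD·BB·BB·BB·AD·BB·AD·BB
    B ↦ BB
    C ↦ AD
    A ↦ BB  (constrained at step 2)
  step 0 ⇒ step 1: DBDD ⇒ CB·BB·CB·CB
    D ↦ CB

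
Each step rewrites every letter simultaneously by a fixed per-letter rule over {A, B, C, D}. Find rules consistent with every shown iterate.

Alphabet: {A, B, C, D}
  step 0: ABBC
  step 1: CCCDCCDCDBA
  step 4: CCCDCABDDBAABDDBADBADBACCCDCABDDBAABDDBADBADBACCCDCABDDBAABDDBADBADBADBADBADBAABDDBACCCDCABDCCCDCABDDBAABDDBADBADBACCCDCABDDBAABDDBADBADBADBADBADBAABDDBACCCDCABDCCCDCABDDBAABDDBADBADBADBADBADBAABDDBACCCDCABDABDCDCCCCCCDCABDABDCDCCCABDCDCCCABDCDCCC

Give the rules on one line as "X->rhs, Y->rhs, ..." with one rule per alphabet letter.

  step 0 ⇒ step 1: ABBC ⇒ CC·CDC·CDC·DBA
    A ↦ CC
    B ↦ CDC
    C ↦ DBA
    D ↦ ABD  (constrained at step 1)

A->CC, B->CDC, C->DBA, D->ABD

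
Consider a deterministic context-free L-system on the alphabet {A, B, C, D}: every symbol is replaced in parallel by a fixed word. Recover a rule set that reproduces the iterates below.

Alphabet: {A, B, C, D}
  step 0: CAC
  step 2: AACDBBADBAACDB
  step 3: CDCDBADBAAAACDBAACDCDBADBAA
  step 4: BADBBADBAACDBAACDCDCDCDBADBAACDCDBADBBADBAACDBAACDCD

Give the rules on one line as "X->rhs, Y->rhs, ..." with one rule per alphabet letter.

  step 3 ⇒ step 4: CDCDBADBAAAACDBAACDCDBADBAA ⇒ BAD·B·BAD·B·AA·CD·B·AA·CD·CD·CD·CD·BAD·B·AA·CD·CD·BAD·B·BAD·B·AA·CD·B·AA·CD·CD
    A ↦ CD
    B ↦ AA
    C ↦ BAD
    D ↦ B

A->CD, B->AA, C->BAD, D->B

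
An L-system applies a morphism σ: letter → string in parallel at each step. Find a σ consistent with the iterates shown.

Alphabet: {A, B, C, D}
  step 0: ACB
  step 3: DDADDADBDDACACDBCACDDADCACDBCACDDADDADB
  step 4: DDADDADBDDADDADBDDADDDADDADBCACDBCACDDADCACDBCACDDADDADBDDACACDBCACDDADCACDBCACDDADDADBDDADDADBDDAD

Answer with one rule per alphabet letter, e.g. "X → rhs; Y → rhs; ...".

  step 3 ⇒ step 4: DDADDADBDDACACDBCACDDADCACDBCACDDADDADB ⇒ DDA·DDA·DB·DDA·DDA·DB·DDA·D·DDA·DDA·DB·CAC·DB·CAC·DDA·D·CAC·DB·CAC·DDA·DDA·DB·DDA·CAC·DB·CAC·DDA·D·CAC·DB·CAC·DDA·DDA·DB·DDA·DDA·DB·DDA·D
    A ↦ DB
    B ↦ D
    C ↦ CAC
    D ↦ DDA

A->DB, B->D, C->CAC, D->DDA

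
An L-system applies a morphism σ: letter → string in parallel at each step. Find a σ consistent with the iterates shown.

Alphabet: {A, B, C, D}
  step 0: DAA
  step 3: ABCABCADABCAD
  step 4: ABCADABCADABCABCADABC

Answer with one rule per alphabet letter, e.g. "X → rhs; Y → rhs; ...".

  step 3 ⇒ step 4: ABCABCADABCAD ⇒ AB·C·AD·AB·C·AD·AB·C·AB·C·AD·AB·C
    A ↦ AB
    B ↦ C
    C ↦ AD
    D ↦ C

A->AB, B->C, C->AD, D->C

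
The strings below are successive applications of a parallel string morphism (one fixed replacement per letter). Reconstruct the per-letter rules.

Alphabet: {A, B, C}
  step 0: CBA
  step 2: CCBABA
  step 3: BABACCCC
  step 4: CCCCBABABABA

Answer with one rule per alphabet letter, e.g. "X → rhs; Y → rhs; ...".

A->C, B->C, C->BA

  step 3 ⇒ step 4: BABACCCC ⇒ C·C·C·C·BA·BA·BA·BA
    A ↦ C
    B ↦ C
    C ↦ BA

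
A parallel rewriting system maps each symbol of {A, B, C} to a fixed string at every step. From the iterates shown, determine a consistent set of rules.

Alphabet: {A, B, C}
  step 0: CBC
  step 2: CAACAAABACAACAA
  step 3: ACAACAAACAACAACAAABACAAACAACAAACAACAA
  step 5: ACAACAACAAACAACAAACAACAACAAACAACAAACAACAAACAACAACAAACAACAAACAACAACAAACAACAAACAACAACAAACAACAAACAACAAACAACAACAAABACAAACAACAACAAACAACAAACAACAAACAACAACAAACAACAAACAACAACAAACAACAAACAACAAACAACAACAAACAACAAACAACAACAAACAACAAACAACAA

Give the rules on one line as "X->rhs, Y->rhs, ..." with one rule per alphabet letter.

A->CAA, B->ABA, C->A

  step 2 ⇒ step 3: CAACAAABACAACAA ⇒ A·CAA·CAA·A·CAA·CAA·CAA·ABA·CAA·A·CAA·CAA·A·CAA·CAA
    A ↦ CAA
    B ↦ ABA
    C ↦ A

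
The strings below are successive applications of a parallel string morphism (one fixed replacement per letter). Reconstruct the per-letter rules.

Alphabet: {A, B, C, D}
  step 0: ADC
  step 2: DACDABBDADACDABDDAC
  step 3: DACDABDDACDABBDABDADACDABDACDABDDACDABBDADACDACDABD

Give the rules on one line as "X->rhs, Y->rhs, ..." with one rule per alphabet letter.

  step 2 ⇒ step 3: DACDABBDADACDABDDAC ⇒ DAC·DAB·D·DAC·DAB·BDA·BDA·DAC·DAB·DAC·DAB·D·DAC·DAB·BDA·DAC·DAC·DAB·D
    A ↦ DAB
    B ↦ BDA
    C ↦ D
    D ↦ DAC

A->DAB, B->BDA, C->D, D->DAC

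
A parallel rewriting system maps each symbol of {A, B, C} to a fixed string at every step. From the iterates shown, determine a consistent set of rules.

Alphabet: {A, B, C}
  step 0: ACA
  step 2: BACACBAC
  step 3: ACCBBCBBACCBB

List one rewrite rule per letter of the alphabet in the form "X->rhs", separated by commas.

A->CB, B->AC, C->B

  step 2 ⇒ step 3: BACACBAC ⇒ AC·CB·B·CB·B·AC·CB·B
    A ↦ CB
    B ↦ AC
    C ↦ B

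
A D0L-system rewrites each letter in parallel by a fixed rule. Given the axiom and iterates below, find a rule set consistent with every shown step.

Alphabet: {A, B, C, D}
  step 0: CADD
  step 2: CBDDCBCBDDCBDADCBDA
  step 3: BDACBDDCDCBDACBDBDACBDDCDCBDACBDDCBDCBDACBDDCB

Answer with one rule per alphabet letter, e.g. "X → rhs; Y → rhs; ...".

A->B, B->CBD, C->BDA, D->DC

  step 2 ⇒ step 3: CBDDCBCBDDCBDADCBDA ⇒ BDA·CBD·DC·DC·BDA·CBD·BDA·CBD·DC·DC·BDA·CBD·DC·B·DC·BDA·CBD·DC·B
    A ↦ B
    B ↦ CBD
    C ↦ BDA
    D ↦ DC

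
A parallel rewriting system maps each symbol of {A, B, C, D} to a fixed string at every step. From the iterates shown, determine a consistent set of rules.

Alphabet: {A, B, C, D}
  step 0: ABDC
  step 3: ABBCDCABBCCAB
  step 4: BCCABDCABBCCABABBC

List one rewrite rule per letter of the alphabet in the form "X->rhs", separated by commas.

  step 3 ⇒ step 4: ABBCDCABBCCAB ⇒ B·C·C·AB·DC·AB·B·C·C·AB·AB·B·C
    A ↦ B
    B ↦ C
    C ↦ AB
    D ↦ DC

A->B, B->C, C->AB, D->DC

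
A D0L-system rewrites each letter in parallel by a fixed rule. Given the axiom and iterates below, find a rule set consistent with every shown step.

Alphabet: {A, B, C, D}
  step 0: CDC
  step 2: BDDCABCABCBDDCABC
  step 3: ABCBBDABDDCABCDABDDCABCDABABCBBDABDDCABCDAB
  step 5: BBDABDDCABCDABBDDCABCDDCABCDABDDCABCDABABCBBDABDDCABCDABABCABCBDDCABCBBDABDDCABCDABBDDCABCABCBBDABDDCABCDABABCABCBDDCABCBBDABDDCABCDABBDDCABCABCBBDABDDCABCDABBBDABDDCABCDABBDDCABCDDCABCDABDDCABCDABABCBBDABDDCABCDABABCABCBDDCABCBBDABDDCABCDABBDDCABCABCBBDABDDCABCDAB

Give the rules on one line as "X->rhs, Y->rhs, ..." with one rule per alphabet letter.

  step 2 ⇒ step 3: BDDCABCABCBDDCABC ⇒ ABC·B·B·DAB·DDC·ABC·DAB·DDC·ABC·DAB·ABC·B·B·DAB·DDC·ABC·DAB
    A ↦ DDC
    B ↦ ABC
    C ↦ DAB
    D ↦ B

A->DDC, B->ABC, C->DAB, D->B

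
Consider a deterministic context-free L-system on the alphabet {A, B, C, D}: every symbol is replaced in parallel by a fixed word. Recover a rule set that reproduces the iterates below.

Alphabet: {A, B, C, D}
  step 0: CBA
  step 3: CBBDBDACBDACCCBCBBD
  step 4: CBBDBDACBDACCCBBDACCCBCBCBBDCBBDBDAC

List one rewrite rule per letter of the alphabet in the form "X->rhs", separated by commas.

A->C, B->BD, C->CB, D->AC

  step 3 ⇒ step 4: CBBDBDACBDACCCBCBBD ⇒ CB·BD·BD·AC·BD·AC·C·CB·BD·AC·C·CB·CB·CB·BD·CB·BD·BD·AC
    A ↦ C
    B ↦ BD
    C ↦ CB
    D ↦ AC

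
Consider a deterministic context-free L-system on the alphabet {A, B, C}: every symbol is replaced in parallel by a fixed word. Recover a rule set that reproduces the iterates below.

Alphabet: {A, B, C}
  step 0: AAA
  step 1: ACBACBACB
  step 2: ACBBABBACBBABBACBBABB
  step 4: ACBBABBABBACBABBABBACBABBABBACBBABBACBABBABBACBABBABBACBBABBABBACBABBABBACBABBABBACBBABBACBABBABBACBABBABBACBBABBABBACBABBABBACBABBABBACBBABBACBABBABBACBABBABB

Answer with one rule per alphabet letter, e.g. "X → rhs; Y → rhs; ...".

  step 1 ⇒ step 2: ACBACBACB ⇒ ACB·B·ABB·ACB·B·ABB·ACB·B·ABB
    A ↦ ACB
    B ↦ ABB
    C ↦ B

A->ACB, B->ABB, C->B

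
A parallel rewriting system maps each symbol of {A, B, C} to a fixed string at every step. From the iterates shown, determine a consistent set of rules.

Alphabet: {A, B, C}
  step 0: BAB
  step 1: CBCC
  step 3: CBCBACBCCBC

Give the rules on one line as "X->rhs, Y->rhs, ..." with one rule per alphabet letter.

A->BC, B->C, C->BA

  step 0 ⇒ step 1: BAB ⇒ C·BC·C
    A ↦ BC
    B ↦ C
    C ↦ BA  (constrained at step 1)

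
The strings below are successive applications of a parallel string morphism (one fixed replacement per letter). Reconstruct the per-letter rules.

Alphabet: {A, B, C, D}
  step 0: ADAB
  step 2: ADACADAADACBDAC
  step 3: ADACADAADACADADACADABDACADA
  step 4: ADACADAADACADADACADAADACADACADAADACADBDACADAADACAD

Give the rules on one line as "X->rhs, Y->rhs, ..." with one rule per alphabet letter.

  step 3 ⇒ step 4: ADACADAADACADADACADABDACADA ⇒ AD·AC·AD·A·AD·AC·AD·AD·AC·AD·A·AD·AC·AD·AC·AD·A·AD·AC·AD·BD·AC·AD·A·AD·AC·AD
    A ↦ AD
    B ↦ BD
    C ↦ A
    D ↦ AC

A->AD, B->BD, C->A, D->AC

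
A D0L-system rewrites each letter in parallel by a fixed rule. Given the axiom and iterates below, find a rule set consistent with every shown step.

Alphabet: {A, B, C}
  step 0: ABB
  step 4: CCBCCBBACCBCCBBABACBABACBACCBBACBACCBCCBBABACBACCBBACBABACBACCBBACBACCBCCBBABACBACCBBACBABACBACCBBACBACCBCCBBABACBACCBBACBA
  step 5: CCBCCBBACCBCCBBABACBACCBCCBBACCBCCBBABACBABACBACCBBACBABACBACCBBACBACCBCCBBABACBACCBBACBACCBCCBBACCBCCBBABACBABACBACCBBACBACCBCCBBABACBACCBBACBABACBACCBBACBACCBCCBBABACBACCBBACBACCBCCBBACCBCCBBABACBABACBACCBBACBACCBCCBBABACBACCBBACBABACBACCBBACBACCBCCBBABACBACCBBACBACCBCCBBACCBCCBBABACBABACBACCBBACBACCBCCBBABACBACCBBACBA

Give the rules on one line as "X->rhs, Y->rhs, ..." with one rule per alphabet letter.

A->CBA, B->BA, C->CCB

  step 4 ⇒ step 5: CCBCCBBACCBCCBBABACBABACBACCBBACBACCBCCBBABACBACCBBACBABACBACCBBACBACCBCCBBABACBACCBBACBABACBACCBBACBACCBCCBBABACBACCBBACBA ⇒ CCB·CCB·BA·CCB·CCB·BA·BA·CBA·CCB·CCB·BA·CCB·CCB·BA·BA·CBA·BA·CBA·CCB·BA·CBA·BA·CBA·CCB·BA·CBA·CCB·CCB·BA·BA·CBA·CCB·BA·CBA·CCB·CCB·BA·CCB·CCB·BA·BA·CBA·BA·CBA·CCB·BA·CBA·CCB·CCB·BA·BA·CBA·CCB·BA·CBA·BA·CBA·CCB·BA·CBA·CCB·CCB·BA·BA·CBA·CCB·BA·CBA·CCB·CCB·BA·CCB·CCB·BA·BA·CBA·BA·CBA·CCB·BA·CBA·CCB·CCB·BA·BA·CBA·CCB·BA·CBA·BA·CBA·CCB·BA·CBA·CCB·CCB·BA·BA·CBA·CCB·BA·CBA·CCB·CCB·BA·CCB·CCB·BA·BA·CBA·BA·CBA·CCB·BA·CBA·CCB·CCB·BA·BA·CBA·CCB·BA·CBA
    A ↦ CBA
    B ↦ BA
    C ↦ CCB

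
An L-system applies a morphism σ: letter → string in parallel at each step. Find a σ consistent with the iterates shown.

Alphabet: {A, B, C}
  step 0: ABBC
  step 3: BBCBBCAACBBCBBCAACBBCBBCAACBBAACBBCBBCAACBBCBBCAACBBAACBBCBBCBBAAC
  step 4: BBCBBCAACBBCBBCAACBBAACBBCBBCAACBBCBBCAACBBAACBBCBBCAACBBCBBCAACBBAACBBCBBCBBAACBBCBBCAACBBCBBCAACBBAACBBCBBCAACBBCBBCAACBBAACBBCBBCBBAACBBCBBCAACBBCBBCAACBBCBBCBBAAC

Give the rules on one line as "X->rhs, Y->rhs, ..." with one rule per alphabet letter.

A->B, B->BBC, C->AAC

  step 3 ⇒ step 4: BBCBBCAACBBCBBCAACBBCBBCAACBBAACBBCBBCAACBBCBBCAACBBAACBBCBBCBBAAC ⇒ BBC·BBC·AAC·BBC·BBC·AAC·B·B·AAC·BBC·BBC·AAC·BBC·BBC·AAC·B·B·AAC·BBC·BBC·AAC·BBC·BBC·AAC·B·B·AAC·BBC·BBC·B·B·AAC·BBC·BBC·AAC·BBC·BBC·AAC·B·B·AAC·BBC·BBC·AAC·BBC·BBC·AAC·B·B·AAC·BBC·BBC·B·B·AAC·BBC·BBC·AAC·BBC·BBC·AAC·BBC·BBC·B·B·AAC
    A ↦ B
    B ↦ BBC
    C ↦ AAC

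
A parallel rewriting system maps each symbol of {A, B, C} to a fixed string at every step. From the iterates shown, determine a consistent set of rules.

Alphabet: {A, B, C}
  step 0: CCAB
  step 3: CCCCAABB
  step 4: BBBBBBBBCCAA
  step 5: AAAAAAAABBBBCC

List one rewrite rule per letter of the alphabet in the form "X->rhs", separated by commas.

A->C, B->A, C->BB

  step 4 ⇒ step 5: BBBBBBBBCCAA ⇒ A·A·A·A·A·A·A·A·BB·BB·C·C
    A ↦ C
    B ↦ A
    C ↦ BB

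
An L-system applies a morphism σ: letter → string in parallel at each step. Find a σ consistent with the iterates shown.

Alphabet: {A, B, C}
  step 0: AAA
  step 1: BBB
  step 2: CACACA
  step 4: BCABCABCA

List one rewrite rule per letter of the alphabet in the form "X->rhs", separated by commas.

A->B, B->CA, C->A

  step 1 ⇒ step 2: BBB ⇒ CA·CA·CA
    B ↦ CA
  step 0 ⇒ step 1: AAA ⇒ B·B·B
    A ↦ B
    C ↦ A  (constrained at step 2)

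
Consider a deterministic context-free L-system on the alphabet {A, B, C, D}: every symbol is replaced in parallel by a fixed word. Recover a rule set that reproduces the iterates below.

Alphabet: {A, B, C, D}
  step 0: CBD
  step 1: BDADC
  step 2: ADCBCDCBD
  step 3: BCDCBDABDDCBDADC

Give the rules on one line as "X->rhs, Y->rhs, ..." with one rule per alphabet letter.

A->BC, B->A, C->BD, D->DC

  step 2 ⇒ step 3: ADCBCDCBD ⇒ BC·DC·BD·A·BD·DC·BD·A·DC
    A ↦ BC
    B ↦ A
    C ↦ BD
    D ↦ DC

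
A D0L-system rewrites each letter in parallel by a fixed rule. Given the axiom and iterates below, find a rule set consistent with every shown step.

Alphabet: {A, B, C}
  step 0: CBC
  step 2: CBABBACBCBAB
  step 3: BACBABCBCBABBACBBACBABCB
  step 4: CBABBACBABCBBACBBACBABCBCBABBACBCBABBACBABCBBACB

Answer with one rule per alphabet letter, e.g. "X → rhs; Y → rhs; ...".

A->AB, B->CB, C->BA

  step 3 ⇒ step 4: BACBABCBCBABBACBBACBABCB ⇒ CB·AB·BA·CB·AB·CB·BA·CB·BA·CB·AB·CB·CB·AB·BA·CB·CB·AB·BA·CB·AB·CB·BA·CB
    A ↦ AB
    B ↦ CB
    C ↦ BA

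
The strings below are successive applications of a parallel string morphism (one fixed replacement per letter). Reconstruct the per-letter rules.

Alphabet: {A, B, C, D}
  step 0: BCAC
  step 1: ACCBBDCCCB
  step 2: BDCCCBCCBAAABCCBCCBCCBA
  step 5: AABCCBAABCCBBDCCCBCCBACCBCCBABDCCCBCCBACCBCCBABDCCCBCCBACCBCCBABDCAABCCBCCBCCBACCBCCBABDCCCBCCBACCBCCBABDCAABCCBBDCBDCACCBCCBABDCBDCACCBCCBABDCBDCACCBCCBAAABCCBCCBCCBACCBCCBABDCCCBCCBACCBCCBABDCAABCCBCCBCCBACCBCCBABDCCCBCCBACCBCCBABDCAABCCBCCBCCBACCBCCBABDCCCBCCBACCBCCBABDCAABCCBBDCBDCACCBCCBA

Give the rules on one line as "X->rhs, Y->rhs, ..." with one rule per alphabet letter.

  step 1 ⇒ step 2: ACCBBDCCCB ⇒ BDC·CCB·CCB·A·A·AB·CCB·CCB·CCB·A
    A ↦ BDC
    B ↦ A
    C ↦ CCB
    D ↦ AB

A->BDC, B->A, C->CCB, D->AB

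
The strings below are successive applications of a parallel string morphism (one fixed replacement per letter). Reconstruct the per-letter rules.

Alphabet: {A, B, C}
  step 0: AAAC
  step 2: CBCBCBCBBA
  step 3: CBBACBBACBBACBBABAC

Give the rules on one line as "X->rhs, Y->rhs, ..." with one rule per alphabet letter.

A->C, B->BA, C->CB

  step 2 ⇒ step 3: CBCBCBCBBA ⇒ CB·BA·CB·BA·CB·BA·CB·BA·BA·C
    A ↦ C
    B ↦ BA
    C ↦ CB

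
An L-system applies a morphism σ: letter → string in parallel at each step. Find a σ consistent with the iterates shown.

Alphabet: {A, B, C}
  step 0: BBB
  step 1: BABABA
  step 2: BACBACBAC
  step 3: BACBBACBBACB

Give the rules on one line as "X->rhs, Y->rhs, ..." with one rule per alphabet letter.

  step 2 ⇒ step 3: BACBACBAC ⇒ BA·C·B·BA·C·B·BA·C·B
    A ↦ C
    B ↦ BA
    C ↦ B

A->C, B->BA, C->B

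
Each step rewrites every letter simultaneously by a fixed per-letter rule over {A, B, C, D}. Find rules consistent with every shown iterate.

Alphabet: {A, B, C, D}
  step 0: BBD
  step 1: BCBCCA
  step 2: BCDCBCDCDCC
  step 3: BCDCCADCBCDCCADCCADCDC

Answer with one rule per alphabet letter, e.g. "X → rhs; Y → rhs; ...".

  step 2 ⇒ step 3: BCDCBCDCDCC ⇒ BC·DC·CA·DC·BC·DC·CA·DC·CA·DC·DC
    B ↦ BC
    C ↦ DC
    D ↦ CA
  step 1 ⇒ step 2: BCBCCA ⇒ BC·DC·BC·DC·DC·C
    A ↦ C

A->C, B->BC, C->DC, D->CA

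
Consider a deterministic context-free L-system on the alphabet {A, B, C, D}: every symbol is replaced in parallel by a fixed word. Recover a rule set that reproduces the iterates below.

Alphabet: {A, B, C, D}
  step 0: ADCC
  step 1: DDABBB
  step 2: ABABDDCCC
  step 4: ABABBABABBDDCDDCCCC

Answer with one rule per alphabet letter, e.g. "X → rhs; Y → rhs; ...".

  step 1 ⇒ step 2: DDABBB ⇒ AB·AB·DD·C·C·C
    A ↦ DD
    B ↦ C
    D ↦ AB
  step 0 ⇒ step 1: ADCC ⇒ DD·AB·B·B
    C ↦ B

A->DD, B->C, C->B, D->AB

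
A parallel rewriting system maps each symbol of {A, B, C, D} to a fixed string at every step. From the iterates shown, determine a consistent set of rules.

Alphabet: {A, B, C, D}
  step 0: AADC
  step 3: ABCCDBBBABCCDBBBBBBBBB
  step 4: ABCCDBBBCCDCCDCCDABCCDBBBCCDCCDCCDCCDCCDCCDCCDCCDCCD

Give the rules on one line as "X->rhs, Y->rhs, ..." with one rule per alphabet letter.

A->AB, B->CCD, C->B, D->B

  step 3 ⇒ step 4: ABCCDBBBABCCDBBBBBBBBB ⇒ AB·CCD·B·B·B·CCD·CCD·CCD·AB·CCD·B·B·B·CCD·CCD·CCD·CCD·CCD·CCD·CCD·CCD·CCD
    A ↦ AB
    B ↦ CCD
    C ↦ B
    D ↦ B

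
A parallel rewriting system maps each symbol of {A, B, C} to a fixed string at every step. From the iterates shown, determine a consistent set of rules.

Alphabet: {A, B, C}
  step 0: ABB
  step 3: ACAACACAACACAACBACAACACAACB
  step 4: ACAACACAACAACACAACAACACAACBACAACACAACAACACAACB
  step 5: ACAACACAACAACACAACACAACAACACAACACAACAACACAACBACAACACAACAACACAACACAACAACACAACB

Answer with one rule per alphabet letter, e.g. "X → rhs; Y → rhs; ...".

A->AC, B->ACB, C->A

  step 4 ⇒ step 5: ACAACACAACAACACAACAACACAACBACAACACAACAACACAACB ⇒ AC·A·AC·AC·A·AC·A·AC·AC·A·AC·AC·A·AC·A·AC·AC·A·AC·AC·A·AC·A·AC·AC·A·ACB·AC·A·AC·AC·A·AC·A·AC·AC·A·AC·AC·A·AC·A·AC·AC·A·ACB
    A ↦ AC
    B ↦ ACB
    C ↦ A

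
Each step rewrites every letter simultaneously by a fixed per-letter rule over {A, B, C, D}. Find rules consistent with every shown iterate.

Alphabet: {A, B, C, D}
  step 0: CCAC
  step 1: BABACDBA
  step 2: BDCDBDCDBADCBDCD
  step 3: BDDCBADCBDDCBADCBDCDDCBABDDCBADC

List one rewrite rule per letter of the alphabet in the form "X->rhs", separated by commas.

A->CD, B->BD, C->BA, D->DC

  step 2 ⇒ step 3: BDCDBDCDBADCBDCD ⇒ BD·DC·BA·DC·BD·DC·BA·DC·BD·CD·DC·BA·BD·DC·BA·DC
    A ↦ CD
    B ↦ BD
    C ↦ BA
    D ↦ DC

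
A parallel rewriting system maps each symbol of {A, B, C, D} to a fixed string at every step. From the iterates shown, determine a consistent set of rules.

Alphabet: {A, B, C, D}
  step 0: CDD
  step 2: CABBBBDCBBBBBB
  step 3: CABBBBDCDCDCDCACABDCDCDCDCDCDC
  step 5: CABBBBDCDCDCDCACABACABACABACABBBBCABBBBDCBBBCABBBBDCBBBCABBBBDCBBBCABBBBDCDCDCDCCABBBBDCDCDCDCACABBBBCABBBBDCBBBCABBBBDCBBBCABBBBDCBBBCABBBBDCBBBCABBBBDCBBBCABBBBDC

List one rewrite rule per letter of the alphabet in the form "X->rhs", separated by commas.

A->BBB, B->DC, C->CAB, D->A

  step 2 ⇒ step 3: CABBBBDCBBBBBB ⇒ CAB·BBB·DC·DC·DC·DC·A·CAB·DC·DC·DC·DC·DC·DC
    A ↦ BBB
    B ↦ DC
    C ↦ CAB
    D ↦ A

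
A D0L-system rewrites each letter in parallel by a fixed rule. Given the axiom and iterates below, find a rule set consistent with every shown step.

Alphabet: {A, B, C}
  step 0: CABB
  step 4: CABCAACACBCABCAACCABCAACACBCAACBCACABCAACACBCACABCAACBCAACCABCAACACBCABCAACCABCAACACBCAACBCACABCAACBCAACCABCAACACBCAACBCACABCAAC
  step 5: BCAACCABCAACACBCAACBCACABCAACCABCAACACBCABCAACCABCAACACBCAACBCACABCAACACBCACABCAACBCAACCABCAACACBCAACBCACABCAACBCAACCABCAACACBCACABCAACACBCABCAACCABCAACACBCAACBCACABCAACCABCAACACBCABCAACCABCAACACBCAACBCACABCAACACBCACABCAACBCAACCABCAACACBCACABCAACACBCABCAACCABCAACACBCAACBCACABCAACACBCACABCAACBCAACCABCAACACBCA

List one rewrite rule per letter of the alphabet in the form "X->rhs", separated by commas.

  step 4 ⇒ step 5: CABCAACACBCABCAACCABCAACACBCAACBCACABCAACACBCACABCAACBCAACCABCAACACBCABCAACCABCAACACBCAACBCACABCAACBCAACCABCAACACBCAACBCACABCAAC ⇒ BCA·AC·CA·BCA·AC·AC·BCA·AC·BCA·CA·BCA·AC·CA·BCA·AC·AC·BCA·BCA·AC·CA·BCA·AC·AC·BCA·AC·BCA·CA·BCA·AC·AC·BCA·CA·BCA·AC·BCA·AC·CA·BCA·AC·AC·BCA·AC·BCA·CA·BCA·AC·BCA·AC·CA·BCA·AC·AC·BCA·CA·BCA·AC·AC·BCA·BCA·AC·CA·BCA·AC·AC·BCA·AC·BCA·CA·BCA·AC·CA·BCA·AC·AC·BCA·BCA·AC·CA·BCA·AC·AC·BCA·AC·BCA·CA·BCA·AC·AC·BCA·CA·BCA·AC·BCA·AC·CA·BCA·AC·AC·BCA·CA·BCA·AC·AC·BCA·BCA·AC·CA·BCA·AC·AC·BCA·AC·BCA·CA·BCA·AC·AC·BCA·CA·BCA·AC·BCA·AC·CA·BCA·AC·AC·BCA
    A ↦ AC
    B ↦ CA
    C ↦ BCA

A->AC, B->CA, C->BCA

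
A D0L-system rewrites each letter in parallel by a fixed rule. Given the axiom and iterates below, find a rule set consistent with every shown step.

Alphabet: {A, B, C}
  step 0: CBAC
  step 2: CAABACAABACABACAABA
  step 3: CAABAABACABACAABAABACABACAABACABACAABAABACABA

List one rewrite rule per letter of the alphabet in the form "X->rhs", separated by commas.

  step 2 ⇒ step 3: CAABACAABACABACAABA ⇒ CA·ABA·ABA·C·ABA·CA·ABA·ABA·C·ABA·CA·ABA·C·ABA·CA·ABA·ABA·C·ABA
    A ↦ ABA
    B ↦ C
    C ↦ CA

A->ABA, B->C, C->CA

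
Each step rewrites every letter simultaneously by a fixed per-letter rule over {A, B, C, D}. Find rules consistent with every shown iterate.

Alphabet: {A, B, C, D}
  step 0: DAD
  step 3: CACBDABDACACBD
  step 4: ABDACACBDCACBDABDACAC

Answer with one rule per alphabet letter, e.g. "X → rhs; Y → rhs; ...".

A->BD, B->C, C->A, D->AC

  step 3 ⇒ step 4: CACBDABDACACBD ⇒ A·BD·A·C·AC·BD·C·AC·BD·A·BD·A·C·AC
    A ↦ BD
    B ↦ C
    C ↦ A
    D ↦ AC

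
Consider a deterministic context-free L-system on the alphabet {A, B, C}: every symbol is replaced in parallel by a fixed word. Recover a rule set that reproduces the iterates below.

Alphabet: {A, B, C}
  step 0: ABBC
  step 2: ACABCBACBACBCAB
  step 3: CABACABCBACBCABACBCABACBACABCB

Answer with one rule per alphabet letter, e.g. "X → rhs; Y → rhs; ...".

A->CAB, B->CB, C->A

  step 2 ⇒ step 3: ACABCBACBACBCAB ⇒ CAB·A·CAB·CB·A·CB·CAB·A·CB·CAB·A·CB·A·CAB·CB
    A ↦ CAB
    B ↦ CB
    C ↦ A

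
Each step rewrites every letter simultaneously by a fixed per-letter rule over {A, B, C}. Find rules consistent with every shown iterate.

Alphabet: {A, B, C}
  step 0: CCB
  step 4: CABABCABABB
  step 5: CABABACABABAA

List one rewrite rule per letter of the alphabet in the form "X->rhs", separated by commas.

A->B, B->A, C->CA

  step 4 ⇒ step 5: CABABCABABB ⇒ CA·B·A·B·A·CA·B·A·B·A·A
    A ↦ B
    B ↦ A
    C ↦ CA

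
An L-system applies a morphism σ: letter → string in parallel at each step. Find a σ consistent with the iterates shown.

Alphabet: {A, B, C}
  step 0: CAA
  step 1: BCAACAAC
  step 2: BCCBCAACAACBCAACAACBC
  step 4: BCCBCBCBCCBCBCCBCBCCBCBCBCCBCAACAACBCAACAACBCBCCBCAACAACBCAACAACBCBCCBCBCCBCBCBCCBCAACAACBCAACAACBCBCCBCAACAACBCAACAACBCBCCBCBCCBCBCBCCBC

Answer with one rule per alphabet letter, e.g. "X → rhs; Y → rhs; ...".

A->AAC, B->BCC, C->BC

  step 1 ⇒ step 2: BCAACAAC ⇒ BCC·BC·AAC·AAC·BC·AAC·AAC·BC
    A ↦ AAC
    B ↦ BCC
    C ↦ BC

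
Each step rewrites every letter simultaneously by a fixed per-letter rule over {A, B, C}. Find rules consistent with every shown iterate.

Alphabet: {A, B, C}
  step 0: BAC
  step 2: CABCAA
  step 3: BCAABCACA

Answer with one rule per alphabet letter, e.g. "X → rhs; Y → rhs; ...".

A->CA, B->A, C->B

  step 2 ⇒ step 3: CABCAA ⇒ B·CA·A·B·CA·CA
    A ↦ CA
    B ↦ A
    C ↦ B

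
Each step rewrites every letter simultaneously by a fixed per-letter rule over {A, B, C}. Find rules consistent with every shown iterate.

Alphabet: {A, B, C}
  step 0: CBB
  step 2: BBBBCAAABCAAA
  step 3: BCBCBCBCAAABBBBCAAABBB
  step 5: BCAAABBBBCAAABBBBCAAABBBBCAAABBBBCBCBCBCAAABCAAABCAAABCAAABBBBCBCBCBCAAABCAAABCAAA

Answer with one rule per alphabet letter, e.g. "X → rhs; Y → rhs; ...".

  step 2 ⇒ step 3: BBBBCAAABCAAA ⇒ BC·BC·BC·BC·AAA·B·B·B·BC·AAA·B·B·B
    A ↦ B
    B ↦ BC
    C ↦ AAA

A->B, B->BC, C->AAA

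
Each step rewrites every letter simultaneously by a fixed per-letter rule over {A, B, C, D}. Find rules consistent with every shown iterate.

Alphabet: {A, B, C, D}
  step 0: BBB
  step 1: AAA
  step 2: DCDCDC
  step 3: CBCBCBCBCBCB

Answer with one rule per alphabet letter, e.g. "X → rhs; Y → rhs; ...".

  step 2 ⇒ step 3: DCDCDC ⇒ CB·CB·CB·CB·CB·CB
    C ↦ CB
    D ↦ CB
  step 1 ⇒ step 2: AAA ⇒ DC·DC·DC
    A ↦ DC
  step 0 ⇒ step 1: BBB ⇒ A·A·A
    B ↦ A

A->DC, B->A, C->CB, D->CB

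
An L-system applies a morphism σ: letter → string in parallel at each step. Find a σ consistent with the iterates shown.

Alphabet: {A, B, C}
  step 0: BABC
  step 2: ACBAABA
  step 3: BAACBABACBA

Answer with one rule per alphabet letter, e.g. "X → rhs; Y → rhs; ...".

A->BA, B->C, C->A

  step 2 ⇒ step 3: ACBAABA ⇒ BA·A·C·BA·BA·C·BA
    A ↦ BA
    B ↦ C
    C ↦ A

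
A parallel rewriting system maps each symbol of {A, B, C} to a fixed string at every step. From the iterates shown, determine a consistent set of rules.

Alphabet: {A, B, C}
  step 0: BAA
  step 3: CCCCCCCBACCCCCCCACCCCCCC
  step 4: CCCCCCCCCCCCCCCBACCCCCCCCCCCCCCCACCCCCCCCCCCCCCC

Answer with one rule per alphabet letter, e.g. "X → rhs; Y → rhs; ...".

  step 3 ⇒ step 4: CCCCCCCBACCCCCCCACCCCCCC ⇒ CC·CC·CC·CC·CC·CC·CC·CB·AC·CC·CC·CC·CC·CC·CC·CC·AC·CC·CC·CC·CC·CC·CC·CC
    A ↦ AC
    B ↦ CB
    C ↦ CC

A->AC, B->CB, C->CC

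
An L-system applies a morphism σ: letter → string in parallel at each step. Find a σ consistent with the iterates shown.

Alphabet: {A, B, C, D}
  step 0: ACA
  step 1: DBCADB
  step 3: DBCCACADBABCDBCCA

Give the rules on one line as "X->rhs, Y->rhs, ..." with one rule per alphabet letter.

  step 0 ⇒ step 1: ACA ⇒ DB·CA·DB
    A ↦ DB
    C ↦ CA
    B ↦ C  (constrained at step 1)
    D ↦ AB  (constrained at step 1)

A->DB, B->C, C->CA, D->AB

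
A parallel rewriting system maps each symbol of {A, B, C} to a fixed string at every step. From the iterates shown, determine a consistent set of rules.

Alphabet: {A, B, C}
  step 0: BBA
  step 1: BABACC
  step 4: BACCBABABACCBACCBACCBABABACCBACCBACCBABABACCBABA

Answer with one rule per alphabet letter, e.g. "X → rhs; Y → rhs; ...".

  step 0 ⇒ step 1: BBA ⇒ BA·BA·CC
    A ↦ CC
    B ↦ BA
    C ↦ BA  (constrained at step 1)

A->CC, B->BA, C->BA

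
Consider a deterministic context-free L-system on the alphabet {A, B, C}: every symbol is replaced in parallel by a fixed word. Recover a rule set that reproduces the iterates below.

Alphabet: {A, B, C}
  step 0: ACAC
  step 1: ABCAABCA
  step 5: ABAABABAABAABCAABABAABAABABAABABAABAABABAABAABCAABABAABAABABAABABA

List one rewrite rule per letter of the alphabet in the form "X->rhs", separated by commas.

  step 0 ⇒ step 1: ACAC ⇒ AB·CA·AB·CA
    A ↦ AB
    C ↦ CA
    B ↦ A  (constrained at step 1)

A->AB, B->A, C->CA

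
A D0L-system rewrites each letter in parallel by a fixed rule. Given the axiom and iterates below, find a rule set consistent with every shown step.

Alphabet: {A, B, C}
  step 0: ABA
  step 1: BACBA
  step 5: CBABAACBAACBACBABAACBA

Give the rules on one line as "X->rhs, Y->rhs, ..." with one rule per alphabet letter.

A->BA, B->C, C->A

  step 0 ⇒ step 1: ABA ⇒ BA·C·BA
    A ↦ BA
    B ↦ C
    C ↦ A  (constrained at step 1)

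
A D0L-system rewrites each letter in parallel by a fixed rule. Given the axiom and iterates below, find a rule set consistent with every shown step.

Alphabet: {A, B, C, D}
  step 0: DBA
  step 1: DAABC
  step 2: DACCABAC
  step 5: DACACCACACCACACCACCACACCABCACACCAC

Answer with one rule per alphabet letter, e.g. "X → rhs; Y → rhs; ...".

A->C, B->AB, C->AC, D->DA

  step 1 ⇒ step 2: DAABC ⇒ DA·C·C·AB·AC
    A ↦ C
    B ↦ AB
    C ↦ AC
    D ↦ DA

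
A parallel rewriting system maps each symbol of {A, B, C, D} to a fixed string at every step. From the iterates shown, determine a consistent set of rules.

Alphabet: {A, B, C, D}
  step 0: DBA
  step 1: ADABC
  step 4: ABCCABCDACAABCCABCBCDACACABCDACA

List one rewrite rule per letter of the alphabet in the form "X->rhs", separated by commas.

  step 0 ⇒ step 1: DBA ⇒ A·DA·BC
    A ↦ BC
    B ↦ DA
    D ↦ A
    C ↦ CA  (constrained at step 1)

A->BC, B->DA, C->CA, D->A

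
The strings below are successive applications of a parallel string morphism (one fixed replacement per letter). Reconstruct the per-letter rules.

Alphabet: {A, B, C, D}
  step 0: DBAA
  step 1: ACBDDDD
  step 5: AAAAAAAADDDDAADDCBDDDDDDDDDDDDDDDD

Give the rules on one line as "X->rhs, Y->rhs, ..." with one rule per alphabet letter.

  step 0 ⇒ step 1: DBAA ⇒ A·CB·DD·DD
    A ↦ DD
    B ↦ CB
    D ↦ A
    C ↦ DD  (constrained at step 1)

A->DD, B->CB, C->DD, D->A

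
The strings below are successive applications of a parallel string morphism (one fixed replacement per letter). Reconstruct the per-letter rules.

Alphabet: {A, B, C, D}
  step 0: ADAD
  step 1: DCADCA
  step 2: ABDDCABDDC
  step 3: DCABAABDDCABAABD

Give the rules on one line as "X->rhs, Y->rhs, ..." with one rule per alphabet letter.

A->DC, B->AB, C->BD, D->A

  step 2 ⇒ step 3: ABDDCABDDC ⇒ DC·AB·A·A·BD·DC·AB·A·A·BD
    A ↦ DC
    B ↦ AB
    C ↦ BD
    D ↦ A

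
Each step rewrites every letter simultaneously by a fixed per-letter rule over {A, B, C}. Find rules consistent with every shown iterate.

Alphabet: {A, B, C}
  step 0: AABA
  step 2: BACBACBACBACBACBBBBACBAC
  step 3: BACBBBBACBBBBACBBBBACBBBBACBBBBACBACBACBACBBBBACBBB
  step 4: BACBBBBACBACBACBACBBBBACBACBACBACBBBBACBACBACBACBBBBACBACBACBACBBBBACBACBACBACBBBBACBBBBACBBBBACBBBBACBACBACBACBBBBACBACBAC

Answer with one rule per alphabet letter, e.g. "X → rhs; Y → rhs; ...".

A->BB, B->BAC, C->B

  step 3 ⇒ step 4: BACBBBBACBBBBACBBBBACBBBBACBBBBACBACBACBACBBBBACBBB ⇒ BAC·BB·B·BAC·BAC·BAC·BAC·BB·B·BAC·BAC·BAC·BAC·BB·B·BAC·BAC·BAC·BAC·BB·B·BAC·BAC·BAC·BAC·BB·B·BAC·BAC·BAC·BAC·BB·B·BAC·BB·B·BAC·BB·B·BAC·BB·B·BAC·BAC·BAC·BAC·BB·B·BAC·BAC·BAC
    A ↦ BB
    B ↦ BAC
    C ↦ B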